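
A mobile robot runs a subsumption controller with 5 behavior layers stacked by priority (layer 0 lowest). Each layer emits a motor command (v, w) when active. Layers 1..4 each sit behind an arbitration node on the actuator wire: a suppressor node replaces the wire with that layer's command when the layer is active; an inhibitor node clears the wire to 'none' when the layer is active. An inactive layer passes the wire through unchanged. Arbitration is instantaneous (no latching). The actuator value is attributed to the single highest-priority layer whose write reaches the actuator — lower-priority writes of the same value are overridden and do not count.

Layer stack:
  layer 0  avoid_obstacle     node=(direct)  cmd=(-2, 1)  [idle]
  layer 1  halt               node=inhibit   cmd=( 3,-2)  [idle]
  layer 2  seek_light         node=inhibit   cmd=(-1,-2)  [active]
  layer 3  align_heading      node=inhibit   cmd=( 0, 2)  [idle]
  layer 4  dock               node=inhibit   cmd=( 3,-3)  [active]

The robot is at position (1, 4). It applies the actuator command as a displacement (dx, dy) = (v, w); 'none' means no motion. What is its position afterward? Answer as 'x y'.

1 4

[0] avoid_obstacle off; wire := none
[1] halt off; pass none
[2] seek_light on (inhibit); wire := none
[3] align_heading off; pass none
[4] dock on (inhibit); wire := none
output none
position: (1, 4) + none = (1, 4)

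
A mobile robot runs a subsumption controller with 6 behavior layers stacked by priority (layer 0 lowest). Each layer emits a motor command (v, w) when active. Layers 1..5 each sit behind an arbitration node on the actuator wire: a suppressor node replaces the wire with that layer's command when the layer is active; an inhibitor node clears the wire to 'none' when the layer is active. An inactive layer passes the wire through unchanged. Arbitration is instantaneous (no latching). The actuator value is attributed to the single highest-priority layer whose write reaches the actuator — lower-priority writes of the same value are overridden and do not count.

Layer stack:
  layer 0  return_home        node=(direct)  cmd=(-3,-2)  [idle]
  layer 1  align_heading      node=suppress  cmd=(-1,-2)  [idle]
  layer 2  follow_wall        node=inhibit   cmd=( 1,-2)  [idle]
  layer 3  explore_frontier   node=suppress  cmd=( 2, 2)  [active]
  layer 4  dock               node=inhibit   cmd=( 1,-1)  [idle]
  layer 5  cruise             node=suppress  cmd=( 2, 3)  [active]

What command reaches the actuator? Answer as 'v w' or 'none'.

2 3

L0 return_home: idle → wire = none
L1 align_heading: idle → wire stays none
L2 follow_wall: idle → wire stays none
L3 explore_frontier: active, suppressor → wire = (2, 2)
L4 dock: idle → wire stays (2, 2)
L5 cruise: active, suppressor → wire = (2, 3)
actuator = (2, 3)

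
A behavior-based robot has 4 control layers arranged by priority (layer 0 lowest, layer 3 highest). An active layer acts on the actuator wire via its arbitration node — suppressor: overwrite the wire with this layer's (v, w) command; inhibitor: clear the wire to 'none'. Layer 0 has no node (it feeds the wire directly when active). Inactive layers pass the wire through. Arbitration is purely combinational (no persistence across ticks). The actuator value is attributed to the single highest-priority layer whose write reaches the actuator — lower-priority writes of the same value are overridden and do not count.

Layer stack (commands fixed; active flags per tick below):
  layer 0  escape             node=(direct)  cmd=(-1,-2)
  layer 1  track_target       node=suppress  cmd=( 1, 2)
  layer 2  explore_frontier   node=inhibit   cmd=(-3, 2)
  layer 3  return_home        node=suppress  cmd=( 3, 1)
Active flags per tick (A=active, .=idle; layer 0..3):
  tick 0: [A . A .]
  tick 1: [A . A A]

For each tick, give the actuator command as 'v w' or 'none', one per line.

tick 0:
  L0 escape: active, feeds wire = (-1, -2)
  L1 track_target: idle → wire stays (-1, -2)
  L2 explore_frontier: active, inhibitor → wire = none
  L3 return_home: idle → wire stays none
  actuator = none
tick 1:
  L0 escape: active, feeds wire = (-1, -2)
  L1 track_target: idle → wire stays (-1, -2)
  L2 explore_frontier: active, inhibitor → wire = none
  L3 return_home: active, suppressor → wire = (3, 1)
  actuator = (3, 1)

none
3 1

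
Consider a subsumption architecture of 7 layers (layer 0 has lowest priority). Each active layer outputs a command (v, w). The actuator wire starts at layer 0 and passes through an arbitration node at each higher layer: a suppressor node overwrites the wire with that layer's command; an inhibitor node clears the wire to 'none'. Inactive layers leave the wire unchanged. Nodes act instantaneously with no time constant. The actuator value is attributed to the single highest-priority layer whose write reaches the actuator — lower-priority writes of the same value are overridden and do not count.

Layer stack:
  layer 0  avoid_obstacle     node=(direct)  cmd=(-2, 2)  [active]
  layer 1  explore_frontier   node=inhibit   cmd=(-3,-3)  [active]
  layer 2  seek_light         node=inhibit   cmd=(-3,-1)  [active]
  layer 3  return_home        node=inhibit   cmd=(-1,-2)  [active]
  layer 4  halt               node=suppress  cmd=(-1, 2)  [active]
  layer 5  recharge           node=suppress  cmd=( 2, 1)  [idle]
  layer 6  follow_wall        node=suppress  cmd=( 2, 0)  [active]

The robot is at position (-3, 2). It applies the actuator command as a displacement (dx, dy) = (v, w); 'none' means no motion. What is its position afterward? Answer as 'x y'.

-1 2

layer 0 (avoid_obstacle) active — direct: (-2, 2)
layer 1 (explore_frontier) active — inhibits: none
layer 2 (seek_light) active — inhibits: none
layer 3 (return_home) active — inhibits: none
layer 4 (halt) active — suppresses: (-1, 2)
layer 5 (recharge) idle — unchanged: (-1, 2)
layer 6 (follow_wall) active — suppresses: (2, 0)
→ actuator (2, 0)
position: (-3, 2) + (2, 0) = (-1, 2)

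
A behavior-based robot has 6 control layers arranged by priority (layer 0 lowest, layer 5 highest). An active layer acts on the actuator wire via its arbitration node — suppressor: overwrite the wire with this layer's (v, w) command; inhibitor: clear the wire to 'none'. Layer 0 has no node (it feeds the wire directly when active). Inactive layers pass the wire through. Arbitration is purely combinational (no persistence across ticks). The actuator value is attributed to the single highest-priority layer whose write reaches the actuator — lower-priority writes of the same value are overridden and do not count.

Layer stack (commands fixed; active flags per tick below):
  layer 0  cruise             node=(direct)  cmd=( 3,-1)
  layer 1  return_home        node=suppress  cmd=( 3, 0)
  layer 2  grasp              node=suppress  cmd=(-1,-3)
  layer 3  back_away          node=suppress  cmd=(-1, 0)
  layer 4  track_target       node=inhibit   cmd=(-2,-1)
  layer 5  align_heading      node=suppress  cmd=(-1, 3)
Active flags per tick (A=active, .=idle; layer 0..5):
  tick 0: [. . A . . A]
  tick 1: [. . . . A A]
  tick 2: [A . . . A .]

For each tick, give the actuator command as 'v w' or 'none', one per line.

tick 0:
  L0 cruise: idle → wire = none
  L1 return_home: idle → wire stays none
  L2 grasp: active, suppressor → wire = (-1, -3)
  L3 back_away: idle → wire stays (-1, -3)
  L4 track_target: idle → wire stays (-1, -3)
  L5 align_heading: active, suppressor → wire = (-1, 3)
  actuator = (-1, 3)
tick 1:
  L0 cruise: idle → wire = none
  L1 return_home: idle → wire stays none
  L2 grasp: idle → wire stays none
  L3 back_away: idle → wire stays none
  L4 track_target: active, inhibitor → wire = none
  L5 align_heading: active, suppressor → wire = (-1, 3)
  actuator = (-1, 3)
tick 2:
  L0 cruise: active, feeds wire = (3, -1)
  L1 return_home: idle → wire stays (3, -1)
  L2 grasp: idle → wire stays (3, -1)
  L3 back_away: idle → wire stays (3, -1)
  L4 track_target: active, inhibitor → wire = none
  L5 align_heading: idle → wire stays none
  actuator = none

-1 3
-1 3
none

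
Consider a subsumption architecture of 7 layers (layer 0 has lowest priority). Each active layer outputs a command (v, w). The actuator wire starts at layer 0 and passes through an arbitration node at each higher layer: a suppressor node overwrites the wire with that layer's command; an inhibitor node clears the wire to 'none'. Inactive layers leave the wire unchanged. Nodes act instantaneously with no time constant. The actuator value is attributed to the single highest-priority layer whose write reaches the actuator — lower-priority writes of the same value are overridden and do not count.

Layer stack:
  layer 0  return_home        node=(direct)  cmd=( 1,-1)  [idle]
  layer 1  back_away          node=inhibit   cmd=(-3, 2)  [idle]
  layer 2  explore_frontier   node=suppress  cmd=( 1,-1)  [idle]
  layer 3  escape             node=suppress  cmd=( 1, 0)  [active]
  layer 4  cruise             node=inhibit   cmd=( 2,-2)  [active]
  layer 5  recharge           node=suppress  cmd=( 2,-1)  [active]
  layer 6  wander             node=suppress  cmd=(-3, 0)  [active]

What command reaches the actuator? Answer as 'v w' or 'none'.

-3 0

layer 0 (return_home) idle — none
layer 1 (back_away) idle — unchanged: none
layer 2 (explore_frontier) idle — unchanged: none
layer 3 (escape) active — suppresses: (1, 0)
layer 4 (cruise) active — inhibits: none
layer 5 (recharge) active — suppresses: (2, -1)
layer 6 (wander) active — suppresses: (-3, 0)
→ actuator (-3, 0)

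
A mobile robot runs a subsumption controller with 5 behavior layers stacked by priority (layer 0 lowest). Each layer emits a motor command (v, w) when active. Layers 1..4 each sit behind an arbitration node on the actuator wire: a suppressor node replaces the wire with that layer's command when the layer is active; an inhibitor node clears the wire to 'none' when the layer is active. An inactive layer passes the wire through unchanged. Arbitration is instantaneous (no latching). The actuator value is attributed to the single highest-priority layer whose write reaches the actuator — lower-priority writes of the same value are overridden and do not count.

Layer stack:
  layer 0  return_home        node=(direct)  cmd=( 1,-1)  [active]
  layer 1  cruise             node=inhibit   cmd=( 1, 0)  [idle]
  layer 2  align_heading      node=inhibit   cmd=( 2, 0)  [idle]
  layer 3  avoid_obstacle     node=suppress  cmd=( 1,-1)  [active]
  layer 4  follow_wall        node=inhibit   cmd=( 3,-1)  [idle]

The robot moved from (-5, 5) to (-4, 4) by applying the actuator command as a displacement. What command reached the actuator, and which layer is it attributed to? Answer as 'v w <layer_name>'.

displacement = (-4, 4) − (-5, 5) = (1, -1)
layer 0 (return_home) active — direct: (1, -1)
layer 1 (cruise) idle — unchanged: (1, -1)
layer 2 (align_heading) idle — unchanged: (1, -1)
layer 3 (avoid_obstacle) active — suppresses: (1, -1)
layer 4 (follow_wall) idle — unchanged: (1, -1)
→ actuator (1, -1) — from layer 3 (avoid_obstacle)

1 -1 avoid_obstacle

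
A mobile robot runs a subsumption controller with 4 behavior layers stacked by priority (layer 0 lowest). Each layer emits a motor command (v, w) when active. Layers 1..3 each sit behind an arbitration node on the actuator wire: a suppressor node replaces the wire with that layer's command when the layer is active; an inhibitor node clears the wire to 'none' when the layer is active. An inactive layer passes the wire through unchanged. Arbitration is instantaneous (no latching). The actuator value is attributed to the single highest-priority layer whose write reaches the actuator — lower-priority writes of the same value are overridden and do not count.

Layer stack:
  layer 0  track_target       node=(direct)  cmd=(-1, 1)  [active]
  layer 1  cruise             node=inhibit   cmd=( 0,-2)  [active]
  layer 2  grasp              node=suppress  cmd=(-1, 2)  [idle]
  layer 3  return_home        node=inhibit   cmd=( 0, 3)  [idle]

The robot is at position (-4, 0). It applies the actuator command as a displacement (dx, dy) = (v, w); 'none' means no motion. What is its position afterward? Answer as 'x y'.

-4 0

L0 track_target: active, feeds wire = (-1, 1)
L1 cruise: active, inhibitor → wire = none
L2 grasp: idle → wire stays none
L3 return_home: idle → wire stays none
actuator = none
position: (-4, 0) + none = (-4, 0)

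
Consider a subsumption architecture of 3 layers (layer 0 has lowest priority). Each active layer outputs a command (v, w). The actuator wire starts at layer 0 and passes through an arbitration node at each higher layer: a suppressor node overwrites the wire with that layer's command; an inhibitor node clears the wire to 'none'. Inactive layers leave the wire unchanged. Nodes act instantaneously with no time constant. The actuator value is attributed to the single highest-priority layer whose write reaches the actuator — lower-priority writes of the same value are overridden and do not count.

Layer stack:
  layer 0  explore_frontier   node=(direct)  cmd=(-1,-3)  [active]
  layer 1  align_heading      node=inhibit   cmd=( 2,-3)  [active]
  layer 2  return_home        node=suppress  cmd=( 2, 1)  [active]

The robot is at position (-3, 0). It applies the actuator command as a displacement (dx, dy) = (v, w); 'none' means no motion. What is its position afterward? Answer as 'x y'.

-1 1

layer 0 (explore_frontier) active — direct: (-1, -3)
layer 1 (align_heading) active — inhibits: none
layer 2 (return_home) active — suppresses: (2, 1)
→ actuator (2, 1)
position: (-3, 0) + (2, 1) = (-1, 1)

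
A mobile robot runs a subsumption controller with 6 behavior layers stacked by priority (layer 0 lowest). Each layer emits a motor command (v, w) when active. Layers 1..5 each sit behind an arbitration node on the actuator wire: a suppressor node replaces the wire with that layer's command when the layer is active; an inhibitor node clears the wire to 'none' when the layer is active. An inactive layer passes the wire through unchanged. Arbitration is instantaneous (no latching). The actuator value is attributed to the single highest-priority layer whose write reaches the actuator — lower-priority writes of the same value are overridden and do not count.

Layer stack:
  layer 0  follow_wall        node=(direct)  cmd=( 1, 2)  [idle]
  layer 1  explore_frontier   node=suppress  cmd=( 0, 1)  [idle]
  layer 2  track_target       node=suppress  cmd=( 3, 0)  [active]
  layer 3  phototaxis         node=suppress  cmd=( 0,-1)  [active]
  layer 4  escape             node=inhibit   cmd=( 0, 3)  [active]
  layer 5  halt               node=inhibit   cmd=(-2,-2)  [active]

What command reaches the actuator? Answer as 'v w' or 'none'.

[0] follow_wall off; wire := none
[1] explore_frontier off; pass none
[2] track_target on (suppress); wire := (3, 0)
[3] phototaxis on (suppress); wire := (0, -1)
[4] escape on (inhibit); wire := none
[5] halt on (inhibit); wire := none
output none

none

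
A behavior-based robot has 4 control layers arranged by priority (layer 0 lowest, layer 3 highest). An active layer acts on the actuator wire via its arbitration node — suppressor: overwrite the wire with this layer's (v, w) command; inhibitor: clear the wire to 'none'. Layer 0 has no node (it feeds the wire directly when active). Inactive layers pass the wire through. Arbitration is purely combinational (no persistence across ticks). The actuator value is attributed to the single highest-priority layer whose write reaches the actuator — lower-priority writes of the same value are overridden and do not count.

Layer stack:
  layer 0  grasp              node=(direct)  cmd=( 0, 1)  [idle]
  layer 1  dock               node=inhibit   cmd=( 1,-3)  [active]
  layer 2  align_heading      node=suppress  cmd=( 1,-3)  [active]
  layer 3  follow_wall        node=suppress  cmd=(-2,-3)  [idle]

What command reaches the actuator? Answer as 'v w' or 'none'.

1 -3

[0] grasp off; wire := none
[1] dock on (inhibit); wire := none
[2] align_heading on (suppress); wire := (1, -3)
[3] follow_wall off; pass (1, -3)
output (1, -3)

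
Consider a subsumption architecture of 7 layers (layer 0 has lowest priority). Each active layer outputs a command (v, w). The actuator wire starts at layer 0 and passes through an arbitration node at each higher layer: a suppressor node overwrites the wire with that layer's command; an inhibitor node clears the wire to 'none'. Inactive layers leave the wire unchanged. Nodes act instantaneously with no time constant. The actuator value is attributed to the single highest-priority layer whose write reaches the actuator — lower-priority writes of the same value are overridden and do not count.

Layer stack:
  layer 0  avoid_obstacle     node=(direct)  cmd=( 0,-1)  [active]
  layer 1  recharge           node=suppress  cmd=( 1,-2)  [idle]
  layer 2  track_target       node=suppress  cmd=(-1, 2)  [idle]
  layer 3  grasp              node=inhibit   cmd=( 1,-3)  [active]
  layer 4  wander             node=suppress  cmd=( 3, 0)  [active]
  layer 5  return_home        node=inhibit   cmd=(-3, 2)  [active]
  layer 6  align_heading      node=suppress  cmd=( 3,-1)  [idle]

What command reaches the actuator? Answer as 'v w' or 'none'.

none

L0 avoid_obstacle: active, feeds wire = (0, -1)
L1 recharge: idle → wire stays (0, -1)
L2 track_target: idle → wire stays (0, -1)
L3 grasp: active, inhibitor → wire = none
L4 wander: active, suppressor → wire = (3, 0)
L5 return_home: active, inhibitor → wire = none
L6 align_heading: idle → wire stays none
actuator = none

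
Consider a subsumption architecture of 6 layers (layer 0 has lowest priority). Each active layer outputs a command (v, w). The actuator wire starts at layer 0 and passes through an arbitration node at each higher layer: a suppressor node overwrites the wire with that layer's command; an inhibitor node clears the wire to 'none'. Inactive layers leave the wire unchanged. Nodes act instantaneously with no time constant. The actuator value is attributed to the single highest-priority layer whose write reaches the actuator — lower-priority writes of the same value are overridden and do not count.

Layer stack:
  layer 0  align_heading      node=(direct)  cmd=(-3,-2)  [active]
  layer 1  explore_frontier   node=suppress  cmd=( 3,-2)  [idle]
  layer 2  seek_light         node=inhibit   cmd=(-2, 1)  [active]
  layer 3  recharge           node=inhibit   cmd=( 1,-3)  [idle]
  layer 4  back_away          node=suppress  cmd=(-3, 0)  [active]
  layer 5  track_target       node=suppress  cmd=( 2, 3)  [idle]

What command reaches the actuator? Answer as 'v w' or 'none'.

-3 0

L0 align_heading: active, feeds wire = (-3, -2)
L1 explore_frontier: idle → wire stays (-3, -2)
L2 seek_light: active, inhibitor → wire = none
L3 recharge: idle → wire stays none
L4 back_away: active, suppressor → wire = (-3, 0)
L5 track_target: idle → wire stays (-3, 0)
actuator = (-3, 0)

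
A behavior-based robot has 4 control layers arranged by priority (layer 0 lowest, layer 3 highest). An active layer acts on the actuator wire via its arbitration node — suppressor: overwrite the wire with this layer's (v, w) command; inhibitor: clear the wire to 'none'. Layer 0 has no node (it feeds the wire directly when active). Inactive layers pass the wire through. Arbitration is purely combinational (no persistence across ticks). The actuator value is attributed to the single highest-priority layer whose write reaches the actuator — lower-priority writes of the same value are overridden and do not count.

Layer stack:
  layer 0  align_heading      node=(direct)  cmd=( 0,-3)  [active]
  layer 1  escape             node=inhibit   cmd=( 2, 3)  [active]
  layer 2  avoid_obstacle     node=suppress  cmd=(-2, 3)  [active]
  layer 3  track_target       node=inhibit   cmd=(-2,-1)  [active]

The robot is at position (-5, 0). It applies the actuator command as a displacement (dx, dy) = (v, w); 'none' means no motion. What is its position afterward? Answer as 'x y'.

[0] align_heading on; wire := (0, -3)
[1] escape on (inhibit); wire := none
[2] avoid_obstacle on (suppress); wire := (-2, 3)
[3] track_target on (inhibit); wire := none
output none
position: (-5, 0) + none = (-5, 0)

-5 0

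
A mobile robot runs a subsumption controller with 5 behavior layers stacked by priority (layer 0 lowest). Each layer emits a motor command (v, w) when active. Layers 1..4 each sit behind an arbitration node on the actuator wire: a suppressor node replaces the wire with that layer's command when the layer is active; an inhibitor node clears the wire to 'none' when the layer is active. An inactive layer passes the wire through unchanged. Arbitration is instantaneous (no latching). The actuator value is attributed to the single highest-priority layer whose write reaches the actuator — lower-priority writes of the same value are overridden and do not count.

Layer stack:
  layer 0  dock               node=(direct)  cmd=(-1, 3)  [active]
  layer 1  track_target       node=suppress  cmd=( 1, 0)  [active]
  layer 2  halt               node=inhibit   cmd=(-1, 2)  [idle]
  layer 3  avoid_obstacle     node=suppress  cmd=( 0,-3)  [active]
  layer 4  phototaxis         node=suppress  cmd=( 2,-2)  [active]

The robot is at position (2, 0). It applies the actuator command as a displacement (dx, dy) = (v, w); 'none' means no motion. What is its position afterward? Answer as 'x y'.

4 -2

[0] dock on; wire := (-1, 3)
[1] track_target on (suppress); wire := (1, 0)
[2] halt off; pass (1, 0)
[3] avoid_obstacle on (suppress); wire := (0, -3)
[4] phototaxis on (suppress); wire := (2, -2)
output (2, -2)
position: (2, 0) + (2, -2) = (4, -2)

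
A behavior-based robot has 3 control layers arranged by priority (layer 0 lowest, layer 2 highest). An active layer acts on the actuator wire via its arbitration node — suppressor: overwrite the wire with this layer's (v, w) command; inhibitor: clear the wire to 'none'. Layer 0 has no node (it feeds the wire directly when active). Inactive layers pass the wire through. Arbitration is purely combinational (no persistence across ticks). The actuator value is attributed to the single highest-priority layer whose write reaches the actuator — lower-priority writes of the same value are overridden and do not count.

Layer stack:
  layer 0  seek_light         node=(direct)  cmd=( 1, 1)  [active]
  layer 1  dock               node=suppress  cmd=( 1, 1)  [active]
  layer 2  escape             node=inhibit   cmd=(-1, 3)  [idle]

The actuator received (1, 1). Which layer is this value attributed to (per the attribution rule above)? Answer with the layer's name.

L0 seek_light: active, feeds wire = (1, 1)
L1 dock: active, suppressor → wire = (1, 1)
L2 escape: idle → wire stays (1, 1)
actuator = (1, 1)
last writer: layer 1 = dock

dock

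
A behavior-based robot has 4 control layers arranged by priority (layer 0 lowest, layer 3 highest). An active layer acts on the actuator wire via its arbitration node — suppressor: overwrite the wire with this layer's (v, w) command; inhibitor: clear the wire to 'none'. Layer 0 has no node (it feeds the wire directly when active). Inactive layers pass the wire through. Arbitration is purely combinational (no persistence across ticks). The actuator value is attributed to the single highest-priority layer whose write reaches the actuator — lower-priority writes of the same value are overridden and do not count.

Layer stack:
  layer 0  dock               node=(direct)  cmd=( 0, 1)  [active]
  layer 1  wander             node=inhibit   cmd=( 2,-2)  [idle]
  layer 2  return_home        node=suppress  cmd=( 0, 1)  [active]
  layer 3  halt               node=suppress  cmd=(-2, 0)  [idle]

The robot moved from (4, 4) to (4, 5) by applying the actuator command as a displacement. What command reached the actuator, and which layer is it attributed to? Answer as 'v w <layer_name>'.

0 1 return_home

displacement = (4, 5) − (4, 4) = (0, 1)
layer 0 (dock) active — direct: (0, 1)
layer 1 (wander) idle — unchanged: (0, 1)
layer 2 (return_home) active — suppresses: (0, 1)
layer 3 (halt) idle — unchanged: (0, 1)
→ actuator (0, 1) — from layer 2 (return_home)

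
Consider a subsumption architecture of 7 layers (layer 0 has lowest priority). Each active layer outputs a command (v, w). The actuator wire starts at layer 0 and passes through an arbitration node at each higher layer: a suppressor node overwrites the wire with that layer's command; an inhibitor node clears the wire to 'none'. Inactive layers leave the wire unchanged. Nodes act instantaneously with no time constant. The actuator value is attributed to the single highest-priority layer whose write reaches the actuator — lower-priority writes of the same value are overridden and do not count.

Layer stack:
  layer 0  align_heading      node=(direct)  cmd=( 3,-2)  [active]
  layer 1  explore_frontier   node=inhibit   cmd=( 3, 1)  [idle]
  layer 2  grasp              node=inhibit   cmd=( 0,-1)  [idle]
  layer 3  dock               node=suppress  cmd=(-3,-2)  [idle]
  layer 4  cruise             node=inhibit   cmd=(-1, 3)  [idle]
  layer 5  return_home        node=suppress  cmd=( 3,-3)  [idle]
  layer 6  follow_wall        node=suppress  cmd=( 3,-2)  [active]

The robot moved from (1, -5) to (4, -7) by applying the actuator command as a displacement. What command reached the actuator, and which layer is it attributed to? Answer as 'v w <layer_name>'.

3 -2 follow_wall

displacement = (4, -7) − (1, -5) = (3, -2)
L0 align_heading: active, feeds wire = (3, -2)
L1 explore_frontier: idle → wire stays (3, -2)
L2 grasp: idle → wire stays (3, -2)
L3 dock: idle → wire stays (3, -2)
L4 cruise: idle → wire stays (3, -2)
L5 return_home: idle → wire stays (3, -2)
L6 follow_wall: active, suppressor → wire = (3, -2)
actuator = (3, -2) — from layer 6 (follow_wall)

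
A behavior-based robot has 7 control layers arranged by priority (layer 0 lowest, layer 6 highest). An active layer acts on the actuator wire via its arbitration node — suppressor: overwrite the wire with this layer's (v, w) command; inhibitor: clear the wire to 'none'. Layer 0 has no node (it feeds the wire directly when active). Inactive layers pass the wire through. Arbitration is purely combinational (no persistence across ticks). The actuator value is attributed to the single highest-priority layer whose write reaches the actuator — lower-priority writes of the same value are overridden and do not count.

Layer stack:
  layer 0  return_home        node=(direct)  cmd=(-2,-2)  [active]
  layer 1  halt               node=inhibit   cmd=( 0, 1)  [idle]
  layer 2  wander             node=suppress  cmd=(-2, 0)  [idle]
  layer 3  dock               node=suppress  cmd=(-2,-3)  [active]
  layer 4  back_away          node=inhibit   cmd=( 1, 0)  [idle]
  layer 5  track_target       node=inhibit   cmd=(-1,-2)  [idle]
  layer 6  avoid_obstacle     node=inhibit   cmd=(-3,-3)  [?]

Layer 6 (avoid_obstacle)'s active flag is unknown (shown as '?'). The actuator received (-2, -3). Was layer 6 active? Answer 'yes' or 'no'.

If layer 6 is active=yes:
  actuator would be none
If layer 6 is active=no:
  actuator would be (-2, -3)
Observed (-2, -3), so layer 6 was idle.

no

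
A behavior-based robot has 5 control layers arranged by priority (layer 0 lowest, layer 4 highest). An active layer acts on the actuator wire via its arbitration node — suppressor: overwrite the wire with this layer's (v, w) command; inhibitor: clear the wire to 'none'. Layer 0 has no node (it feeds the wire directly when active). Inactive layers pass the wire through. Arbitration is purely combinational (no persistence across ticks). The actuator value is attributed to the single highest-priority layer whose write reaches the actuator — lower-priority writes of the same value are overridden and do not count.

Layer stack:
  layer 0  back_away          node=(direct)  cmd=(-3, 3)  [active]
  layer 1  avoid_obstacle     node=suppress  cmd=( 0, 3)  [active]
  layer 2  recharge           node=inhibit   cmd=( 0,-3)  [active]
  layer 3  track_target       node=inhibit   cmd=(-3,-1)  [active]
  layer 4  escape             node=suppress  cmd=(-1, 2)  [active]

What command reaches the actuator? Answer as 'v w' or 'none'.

-1 2

[0] back_away on; wire := (-3, 3)
[1] avoid_obstacle on (suppress); wire := (0, 3)
[2] recharge on (inhibit); wire := none
[3] track_target on (inhibit); wire := none
[4] escape on (suppress); wire := (-1, 2)
output (-1, 2)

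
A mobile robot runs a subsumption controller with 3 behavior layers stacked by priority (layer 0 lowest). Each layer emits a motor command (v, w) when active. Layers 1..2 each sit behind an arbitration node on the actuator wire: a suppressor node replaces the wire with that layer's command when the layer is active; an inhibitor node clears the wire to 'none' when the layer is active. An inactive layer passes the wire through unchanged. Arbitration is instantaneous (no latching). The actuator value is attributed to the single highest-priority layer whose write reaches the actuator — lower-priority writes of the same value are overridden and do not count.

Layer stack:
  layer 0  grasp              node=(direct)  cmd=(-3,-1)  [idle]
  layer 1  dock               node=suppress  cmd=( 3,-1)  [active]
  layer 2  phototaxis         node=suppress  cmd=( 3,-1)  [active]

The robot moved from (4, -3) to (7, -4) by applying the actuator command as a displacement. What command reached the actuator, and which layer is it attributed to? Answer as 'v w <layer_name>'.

3 -1 phototaxis

displacement = (7, -4) − (4, -3) = (3, -1)
layer 0 (grasp) idle — none
layer 1 (dock) active — suppresses: (3, -1)
layer 2 (phototaxis) active — suppresses: (3, -1)
→ actuator (3, -1) — from layer 2 (phototaxis)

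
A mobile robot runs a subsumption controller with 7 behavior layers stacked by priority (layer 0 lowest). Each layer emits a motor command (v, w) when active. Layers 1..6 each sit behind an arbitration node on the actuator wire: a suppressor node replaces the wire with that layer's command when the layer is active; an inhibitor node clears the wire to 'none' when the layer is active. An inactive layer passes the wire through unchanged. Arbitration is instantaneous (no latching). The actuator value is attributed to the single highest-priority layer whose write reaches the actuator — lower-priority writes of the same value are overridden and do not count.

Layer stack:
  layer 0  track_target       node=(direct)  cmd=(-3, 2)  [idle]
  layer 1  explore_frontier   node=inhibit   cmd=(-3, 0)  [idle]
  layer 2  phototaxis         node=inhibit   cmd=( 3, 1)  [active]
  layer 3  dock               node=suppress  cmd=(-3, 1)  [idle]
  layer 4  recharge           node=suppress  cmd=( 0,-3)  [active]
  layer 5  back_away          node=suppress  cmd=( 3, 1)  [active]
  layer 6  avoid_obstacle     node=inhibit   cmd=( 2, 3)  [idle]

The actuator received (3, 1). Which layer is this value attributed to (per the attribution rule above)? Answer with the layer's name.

back_away

layer 0 (track_target) idle — none
layer 1 (explore_frontier) idle — unchanged: none
layer 2 (phototaxis) active — inhibits: none
layer 3 (dock) idle — unchanged: none
layer 4 (recharge) active — suppresses: (0, -3)
layer 5 (back_away) active — suppresses: (3, 1)
layer 6 (avoid_obstacle) idle — unchanged: (3, 1)
→ actuator (3, 1)
last writer: layer 5 = back_away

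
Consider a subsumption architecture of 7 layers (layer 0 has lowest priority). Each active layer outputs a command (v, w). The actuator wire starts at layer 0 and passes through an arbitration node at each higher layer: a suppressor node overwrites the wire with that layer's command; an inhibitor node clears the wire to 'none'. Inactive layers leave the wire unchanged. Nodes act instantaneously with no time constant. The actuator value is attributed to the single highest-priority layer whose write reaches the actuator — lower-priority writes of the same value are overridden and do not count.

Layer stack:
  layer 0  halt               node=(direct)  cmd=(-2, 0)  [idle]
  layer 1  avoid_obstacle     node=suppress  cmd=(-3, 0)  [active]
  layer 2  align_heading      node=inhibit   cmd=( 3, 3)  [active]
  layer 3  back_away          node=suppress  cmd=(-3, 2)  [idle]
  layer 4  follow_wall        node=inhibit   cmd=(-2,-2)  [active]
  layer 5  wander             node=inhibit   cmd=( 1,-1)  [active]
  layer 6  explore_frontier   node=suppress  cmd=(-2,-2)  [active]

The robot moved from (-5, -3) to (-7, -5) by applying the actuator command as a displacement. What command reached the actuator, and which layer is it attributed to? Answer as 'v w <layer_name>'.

displacement = (-7, -5) − (-5, -3) = (-2, -2)
[0] halt off; wire := none
[1] avoid_obstacle on (suppress); wire := (-3, 0)
[2] align_heading on (inhibit); wire := none
[3] back_away off; pass none
[4] follow_wall on (inhibit); wire := none
[5] wander on (inhibit); wire := none
[6] explore_frontier on (suppress); wire := (-2, -2)
output (-2, -2) — from layer 6 (explore_frontier)

-2 -2 explore_frontier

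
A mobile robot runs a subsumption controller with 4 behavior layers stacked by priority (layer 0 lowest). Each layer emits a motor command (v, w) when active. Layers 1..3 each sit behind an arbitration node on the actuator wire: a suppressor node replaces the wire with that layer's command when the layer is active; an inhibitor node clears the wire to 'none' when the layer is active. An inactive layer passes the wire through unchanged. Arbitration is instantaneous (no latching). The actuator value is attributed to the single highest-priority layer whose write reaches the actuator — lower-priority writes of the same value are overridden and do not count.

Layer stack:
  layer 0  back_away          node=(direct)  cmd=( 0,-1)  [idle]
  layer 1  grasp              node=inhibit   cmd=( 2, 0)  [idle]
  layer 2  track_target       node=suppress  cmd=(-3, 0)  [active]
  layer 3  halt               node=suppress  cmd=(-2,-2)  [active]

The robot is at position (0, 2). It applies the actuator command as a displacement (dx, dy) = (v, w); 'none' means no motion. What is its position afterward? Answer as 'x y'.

-2 0

L0 back_away: idle → wire = none
L1 grasp: idle → wire stays none
L2 track_target: active, suppressor → wire = (-3, 0)
L3 halt: active, suppressor → wire = (-2, -2)
actuator = (-2, -2)
position: (0, 2) + (-2, -2) = (-2, 0)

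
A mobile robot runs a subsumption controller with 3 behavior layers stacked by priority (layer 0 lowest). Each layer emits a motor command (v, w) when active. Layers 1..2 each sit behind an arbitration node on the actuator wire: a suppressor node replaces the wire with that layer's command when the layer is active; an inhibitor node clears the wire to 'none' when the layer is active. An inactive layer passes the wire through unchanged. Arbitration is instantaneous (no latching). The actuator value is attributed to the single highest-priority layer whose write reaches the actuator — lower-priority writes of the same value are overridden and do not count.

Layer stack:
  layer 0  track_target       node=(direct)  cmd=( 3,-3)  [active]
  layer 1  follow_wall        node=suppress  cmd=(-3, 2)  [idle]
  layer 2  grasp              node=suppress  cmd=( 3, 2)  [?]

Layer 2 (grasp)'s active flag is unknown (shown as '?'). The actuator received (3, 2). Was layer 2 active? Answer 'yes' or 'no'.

If layer 2 is active=yes:
  actuator would be (3, 2)
If layer 2 is active=no:
  actuator would be (3, -3)
Observed (3, 2), so layer 2 was active.

yes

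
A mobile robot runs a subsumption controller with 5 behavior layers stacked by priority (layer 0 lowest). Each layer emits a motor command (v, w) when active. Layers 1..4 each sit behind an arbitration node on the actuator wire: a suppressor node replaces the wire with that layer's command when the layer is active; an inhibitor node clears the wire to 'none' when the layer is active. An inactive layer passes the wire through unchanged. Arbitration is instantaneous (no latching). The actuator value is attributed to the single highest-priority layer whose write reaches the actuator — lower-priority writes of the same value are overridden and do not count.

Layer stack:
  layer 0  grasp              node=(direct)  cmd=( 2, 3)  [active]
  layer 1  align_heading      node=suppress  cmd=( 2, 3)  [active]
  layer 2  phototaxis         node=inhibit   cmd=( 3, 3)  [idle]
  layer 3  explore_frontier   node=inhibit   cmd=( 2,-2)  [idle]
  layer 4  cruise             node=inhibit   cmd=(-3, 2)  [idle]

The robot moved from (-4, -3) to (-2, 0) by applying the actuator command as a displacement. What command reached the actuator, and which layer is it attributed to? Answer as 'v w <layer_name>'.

displacement = (-2, 0) − (-4, -3) = (2, 3)
L0 grasp: active, feeds wire = (2, 3)
L1 align_heading: active, suppressor → wire = (2, 3)
L2 phototaxis: idle → wire stays (2, 3)
L3 explore_frontier: idle → wire stays (2, 3)
L4 cruise: idle → wire stays (2, 3)
actuator = (2, 3) — from layer 1 (align_heading)

2 3 align_heading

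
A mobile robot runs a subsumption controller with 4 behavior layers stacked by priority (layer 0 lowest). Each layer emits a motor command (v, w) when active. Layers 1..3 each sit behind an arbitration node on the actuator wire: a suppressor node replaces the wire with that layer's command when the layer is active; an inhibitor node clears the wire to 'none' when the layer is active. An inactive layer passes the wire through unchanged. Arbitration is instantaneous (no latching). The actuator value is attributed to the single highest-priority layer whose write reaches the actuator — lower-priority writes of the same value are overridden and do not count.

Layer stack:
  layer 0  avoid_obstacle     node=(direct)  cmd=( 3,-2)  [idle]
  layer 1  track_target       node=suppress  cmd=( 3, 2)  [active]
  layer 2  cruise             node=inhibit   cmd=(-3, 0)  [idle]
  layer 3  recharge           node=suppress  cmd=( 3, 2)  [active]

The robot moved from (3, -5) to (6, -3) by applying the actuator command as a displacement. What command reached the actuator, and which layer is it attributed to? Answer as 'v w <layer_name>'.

displacement = (6, -3) − (3, -5) = (3, 2)
layer 0 (avoid_obstacle) idle — none
layer 1 (track_target) active — suppresses: (3, 2)
layer 2 (cruise) idle — unchanged: (3, 2)
layer 3 (recharge) active — suppresses: (3, 2)
→ actuator (3, 2) — from layer 3 (recharge)

3 2 recharge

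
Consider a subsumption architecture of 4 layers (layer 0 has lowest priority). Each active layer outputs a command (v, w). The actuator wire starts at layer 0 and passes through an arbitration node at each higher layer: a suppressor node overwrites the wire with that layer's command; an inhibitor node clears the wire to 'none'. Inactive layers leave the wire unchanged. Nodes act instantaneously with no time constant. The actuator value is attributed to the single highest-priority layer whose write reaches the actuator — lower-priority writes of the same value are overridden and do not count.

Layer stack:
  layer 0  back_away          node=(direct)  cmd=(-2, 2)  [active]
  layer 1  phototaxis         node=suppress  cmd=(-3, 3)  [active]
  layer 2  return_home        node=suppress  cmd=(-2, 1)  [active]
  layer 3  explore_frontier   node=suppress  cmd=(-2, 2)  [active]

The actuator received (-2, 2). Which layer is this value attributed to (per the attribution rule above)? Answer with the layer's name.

L0 back_away: active, feeds wire = (-2, 2)
L1 phototaxis: active, suppressor → wire = (-3, 3)
L2 return_home: active, suppressor → wire = (-2, 1)
L3 explore_frontier: active, suppressor → wire = (-2, 2)
actuator = (-2, 2)
last writer: layer 3 = explore_frontier

explore_frontier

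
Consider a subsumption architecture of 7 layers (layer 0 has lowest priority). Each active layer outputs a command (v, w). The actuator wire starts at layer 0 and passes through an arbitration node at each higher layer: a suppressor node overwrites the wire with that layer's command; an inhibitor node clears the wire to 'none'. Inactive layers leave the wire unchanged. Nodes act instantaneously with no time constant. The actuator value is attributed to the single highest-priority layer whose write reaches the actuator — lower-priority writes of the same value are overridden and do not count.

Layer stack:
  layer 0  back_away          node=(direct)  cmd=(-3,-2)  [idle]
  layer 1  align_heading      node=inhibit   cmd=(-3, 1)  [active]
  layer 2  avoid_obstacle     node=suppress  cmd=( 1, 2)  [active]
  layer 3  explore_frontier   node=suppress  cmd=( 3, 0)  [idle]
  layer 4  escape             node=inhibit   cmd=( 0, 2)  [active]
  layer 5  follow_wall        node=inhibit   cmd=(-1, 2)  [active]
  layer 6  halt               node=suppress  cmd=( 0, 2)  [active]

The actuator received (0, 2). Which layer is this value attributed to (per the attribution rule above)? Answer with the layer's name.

L0 back_away: idle → wire = none
L1 align_heading: active, inhibitor → wire = none
L2 avoid_obstacle: active, suppressor → wire = (1, 2)
L3 explore_frontier: idle → wire stays (1, 2)
L4 escape: active, inhibitor → wire = none
L5 follow_wall: active, inhibitor → wire = none
L6 halt: active, suppressor → wire = (0, 2)
actuator = (0, 2)
last writer: layer 6 = halt

halt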